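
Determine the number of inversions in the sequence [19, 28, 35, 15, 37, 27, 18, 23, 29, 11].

For each element, count later entries that are smaller:
19: 3
28: 5
35: 6
15: 1
37: 5
27: 3
18: 1
23: 1
29: 1
11: 0
Sum: 3 + 5 + 6 + 1 + 5 + 3 + 1 + 1 + 1 + 0 = 26

26 inversions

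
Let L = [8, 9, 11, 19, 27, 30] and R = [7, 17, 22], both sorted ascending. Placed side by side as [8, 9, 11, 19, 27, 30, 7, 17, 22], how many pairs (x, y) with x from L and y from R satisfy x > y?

Count, for every r in R, how many entries of L exceed r:
r = 7: 8, 9, 11, 19, 27, 30 → 6
r = 17: 19, 27, 30 → 3
r = 22: 27, 30 → 2
Cross-inversions: 6 + 3 + 2 = 11

11 cross-inversions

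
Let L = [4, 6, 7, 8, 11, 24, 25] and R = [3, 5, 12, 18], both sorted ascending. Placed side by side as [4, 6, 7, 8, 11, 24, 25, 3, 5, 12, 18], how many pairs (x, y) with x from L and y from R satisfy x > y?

17 cross-inversions

Take each right-half value and tally the left-half values above it:
r = 3: 4, 6, 7, 8, 11, 24, 25 → 7
r = 5: 6, 7, 8, 11, 24, 25 → 6
r = 12: 24, 25 → 2
r = 18: 24, 25 → 2
Cross-inversions: 7 + 6 + 2 + 2 = 17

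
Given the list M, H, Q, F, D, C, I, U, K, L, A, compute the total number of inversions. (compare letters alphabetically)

31 inversions

Count, for each position, how many later elements it exceeds:
M → H, F, D, C, I, K, L, A → 8
H → F, D, C, A → 4
Q → F, D, C, I, K, L, A → 7
F → D, C, A → 3
D → C, A → 2
C → A → 1
I → A → 1
U → K, L, A → 3
K → A → 1
L → A → 1
A → none → 0
Sum: 8 + 4 + 7 + 3 + 2 + 1 + 1 + 3 + 1 + 1 + 0 = 31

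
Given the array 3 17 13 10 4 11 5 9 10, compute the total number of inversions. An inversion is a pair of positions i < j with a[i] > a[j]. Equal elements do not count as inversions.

Sweep left to right; for each value list the smaller values that follow it:
3 → none → 0
17 → 13, 10, 4, 11, 5, 9, 10 → 7
13 → 10, 4, 11, 5, 9, 10 → 6
10 → 4, 5, 9 → 3
4 → none → 0
11 → 5, 9, 10 → 3
5 → none → 0
9 → none → 0
10 → none → 0
Sum: 0 + 7 + 6 + 3 + 0 + 3 + 0 + 0 + 0 = 19

There are 19 inversions.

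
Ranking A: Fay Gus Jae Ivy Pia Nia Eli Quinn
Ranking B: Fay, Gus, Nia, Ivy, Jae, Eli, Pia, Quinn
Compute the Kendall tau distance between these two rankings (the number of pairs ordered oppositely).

Assign each item its position (1..8) in the first ordering, then rewrite the second ordering as that position sequence:
positions: Fay→1, Gus→2, Jae→3, Ivy→4, Pia→5, Nia→6, Eli→7, Quinn→8
second ordering as positions: [1, 2, 6, 4, 3, 7, 5, 8]
Discordant pairs = inversions in this position sequence.
1: 0
2: 0
6: 4, 3, 5 → 3
4: 3 → 1
3: 0
7: 5 → 1
5: 0
8: 0
Total: 0 + 0 + 3 + 1 + 0 + 1 + 0 + 0 = 5

There are 5 discordant pairs.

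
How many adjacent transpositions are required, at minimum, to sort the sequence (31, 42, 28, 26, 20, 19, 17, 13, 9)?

35 adjacent swaps

Minimum adjacent swaps = number of inversions (each swap of adjacent out-of-order elements removes one inversion and no swap can remove more).
Count inversions — for each element, later elements that are smaller:
31: 28, 26, 20, 19, 17, 13, 9 → 7
42: 28, 26, 20, 19, 17, 13, 9 → 7
28: 26, 20, 19, 17, 13, 9 → 6
26: 20, 19, 17, 13, 9 → 5
20: 19, 17, 13, 9 → 4
19: 17, 13, 9 → 3
17: 13, 9 → 2
13: 9 → 1
9: none → 0
Total inversions: 7 + 7 + 6 + 5 + 4 + 3 + 2 + 1 + 0 = 35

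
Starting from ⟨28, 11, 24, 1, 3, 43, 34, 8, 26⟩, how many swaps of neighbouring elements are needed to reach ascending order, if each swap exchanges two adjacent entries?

17 swaps

The minimum number of adjacent swaps to sort an array equals its inversion count, since every such swap removes exactly one inversion.
Count inversions — for each element, later elements that are smaller:
28: 11, 24, 1, 3, 8, 26 → 6
11: 1, 3, 8 → 3
24: 1, 3, 8 → 3
1: none → 0
3: none → 0
43: 34, 8, 26 → 3
34: 8, 26 → 2
8: none → 0
26: none → 0
Total inversions: 6 + 3 + 3 + 0 + 0 + 3 + 2 + 0 + 0 = 17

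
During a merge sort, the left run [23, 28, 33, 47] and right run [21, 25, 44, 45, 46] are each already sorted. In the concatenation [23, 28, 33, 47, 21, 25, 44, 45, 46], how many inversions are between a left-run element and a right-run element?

Take each right-half value and tally the left-half values above it:
r = 21: 23, 28, 33, 47 → 4
r = 25: 28, 33, 47 → 3
r = 44: 47 → 1
r = 45: 47 → 1
r = 46: 47 → 1
Cross-inversions: 4 + 3 + 1 + 1 + 1 = 10

10 split inversions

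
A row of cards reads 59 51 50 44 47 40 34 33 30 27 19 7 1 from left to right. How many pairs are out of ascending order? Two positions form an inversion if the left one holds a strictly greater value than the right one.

Inversions: 77

Sweep left to right; for each value list the smaller values that follow it:
59: 12
51: 11
50: 10
44: 8
47: 8
40: 7
34: 6
33: 5
30: 4
27: 3
19: 2
7: 1
1: 0
Sum: 12 + 11 + 10 + 8 + 8 + 7 + 6 + 5 + 4 + 3 + 2 + 1 + 0 = 77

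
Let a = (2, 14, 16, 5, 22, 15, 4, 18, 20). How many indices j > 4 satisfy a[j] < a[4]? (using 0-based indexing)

4 such elements

The element at index 4 is 22.
Elements after it: 15, 4, 18, 20
Those smaller than 22: 15, 4, 18, 20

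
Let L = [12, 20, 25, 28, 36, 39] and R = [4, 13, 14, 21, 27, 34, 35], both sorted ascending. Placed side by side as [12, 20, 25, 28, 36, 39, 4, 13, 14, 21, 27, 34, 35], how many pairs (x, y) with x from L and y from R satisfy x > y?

27

Take each right-half value and tally the left-half values above it:
r = 4: 12, 20, 25, 28, 36, 39 → 6
r = 13: 20, 25, 28, 36, 39 → 5
r = 14: 20, 25, 28, 36, 39 → 5
r = 21: 25, 28, 36, 39 → 4
r = 27: 28, 36, 39 → 3
r = 34: 36, 39 → 2
r = 35: 36, 39 → 2
Cross-inversions: 6 + 5 + 5 + 4 + 3 + 2 + 2 = 27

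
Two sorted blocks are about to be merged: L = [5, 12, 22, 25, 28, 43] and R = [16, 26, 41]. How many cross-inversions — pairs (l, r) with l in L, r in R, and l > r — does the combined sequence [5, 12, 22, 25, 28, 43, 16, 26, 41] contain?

Split inversions: 7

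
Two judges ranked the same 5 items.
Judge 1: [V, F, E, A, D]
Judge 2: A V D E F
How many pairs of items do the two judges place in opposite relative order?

6 discordant pairs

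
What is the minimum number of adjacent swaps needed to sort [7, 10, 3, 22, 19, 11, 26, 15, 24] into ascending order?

Each adjacent swap fixes exactly one inversion, so the minimum swap count equals the number of inversions.
Count inversions — for each element, later elements that are smaller:
7: 3 → 1
10: 3 → 1
3: none → 0
22: 19, 11, 15 → 3
19: 11, 15 → 2
11: none → 0
26: 15, 24 → 2
15: none → 0
24: none → 0
Total inversions: 1 + 1 + 0 + 3 + 2 + 0 + 2 + 0 + 0 = 9

9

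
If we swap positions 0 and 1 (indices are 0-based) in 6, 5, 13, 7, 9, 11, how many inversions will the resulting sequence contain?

3

Positions 0 and 1 hold 6 and 5; after swapping, the array is [5, 6, 13, 7, 9, 11].
For each element, count later entries that are smaller:
5: 0
6: 0
13: 3
7: 0
9: 0
11: 0
Sum: 0 + 0 + 3 + 0 + 0 + 0 = 3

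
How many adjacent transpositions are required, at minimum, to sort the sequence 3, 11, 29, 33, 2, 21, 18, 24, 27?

Swaps: 13

Minimum adjacent swaps = number of inversions (each swap of adjacent out-of-order elements removes one inversion and no swap can remove more).
Count inversions — for each element, later elements that are smaller:
3: 2 → 1
11: 2 → 1
29: 2, 21, 18, 24, 27 → 5
33: 2, 21, 18, 24, 27 → 5
2: none → 0
21: 18 → 1
18: none → 0
24: none → 0
27: none → 0
Total inversions: 1 + 1 + 5 + 5 + 0 + 1 + 0 + 0 + 0 = 13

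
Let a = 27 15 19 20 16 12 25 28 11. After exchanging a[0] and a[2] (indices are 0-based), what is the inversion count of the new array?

19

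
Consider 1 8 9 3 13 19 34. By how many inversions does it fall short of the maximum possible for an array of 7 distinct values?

Maximum inversions for 7 distinct elements is C(7, 2) = 7·6/2 = 21.
Current inversions — for each element, count later smaller elements:
1: 0
8: 1
9: 1
3: 0
13: 0
19: 0
34: 0
Current total: 0 + 1 + 1 + 0 + 0 + 0 + 0 = 2
Shortfall: 21 − 2 = 19

19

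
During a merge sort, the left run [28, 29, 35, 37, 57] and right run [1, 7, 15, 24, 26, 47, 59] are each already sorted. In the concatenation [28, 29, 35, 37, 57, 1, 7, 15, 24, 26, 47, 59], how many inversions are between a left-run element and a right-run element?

26

For each element r of the right run, count left-run elements greater than r:
r = 1: 28, 29, 35, 37, 57 → 5
r = 7: 28, 29, 35, 37, 57 → 5
r = 15: 28, 29, 35, 37, 57 → 5
r = 24: 28, 29, 35, 37, 57 → 5
r = 26: 28, 29, 35, 37, 57 → 5
r = 47: 57 → 1
r = 59: none → 0
Cross-inversions: 5 + 5 + 5 + 5 + 5 + 1 + 0 = 26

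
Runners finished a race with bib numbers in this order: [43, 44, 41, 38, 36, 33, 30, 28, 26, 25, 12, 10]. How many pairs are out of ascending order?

65

Sweep left to right; for each value list the smaller values that follow it:
43: 10
44: 10
41: 9
38: 8
36: 7
33: 6
30: 5
28: 4
26: 3
25: 2
12: 1
10: 0
Sum: 10 + 10 + 9 + 8 + 7 + 6 + 5 + 4 + 3 + 2 + 1 + 0 = 65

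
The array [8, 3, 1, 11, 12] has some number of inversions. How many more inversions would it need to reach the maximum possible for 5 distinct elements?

7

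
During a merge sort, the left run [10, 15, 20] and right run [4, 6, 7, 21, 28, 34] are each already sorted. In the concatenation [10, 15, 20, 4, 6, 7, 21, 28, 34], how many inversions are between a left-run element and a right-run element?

9 cross-inversions

For each element r of the right run, count left-run elements greater than r:
r = 4: 10, 15, 20 → 3
r = 6: 10, 15, 20 → 3
r = 7: 10, 15, 20 → 3
r = 21: none → 0
r = 28: none → 0
r = 34: none → 0
Cross-inversions: 3 + 3 + 3 + 0 + 0 + 0 = 9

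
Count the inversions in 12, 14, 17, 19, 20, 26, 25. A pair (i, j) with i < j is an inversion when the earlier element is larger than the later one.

Inversions: 1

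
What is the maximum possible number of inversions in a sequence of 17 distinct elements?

A reversed (strictly descending) arrangement makes every pair an inversion, giving C(17, 2) inversions.
C(17, 2) = 17·16/2 = 136

136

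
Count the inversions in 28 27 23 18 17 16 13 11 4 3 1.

55

Element-by-element contributions:
28 → 27, 23, 18, 17, 16, 13, 11, 4, 3, 1 → 10
27 → 23, 18, 17, 16, 13, 11, 4, 3, 1 → 9
23 → 18, 17, 16, 13, 11, 4, 3, 1 → 8
18 → 17, 16, 13, 11, 4, 3, 1 → 7
17 → 16, 13, 11, 4, 3, 1 → 6
16 → 13, 11, 4, 3, 1 → 5
13 → 11, 4, 3, 1 → 4
11 → 4, 3, 1 → 3
4 → 3, 1 → 2
3 → 1 → 1
1 → none → 0
Sum: 10 + 9 + 8 + 7 + 6 + 5 + 4 + 3 + 2 + 1 + 0 = 55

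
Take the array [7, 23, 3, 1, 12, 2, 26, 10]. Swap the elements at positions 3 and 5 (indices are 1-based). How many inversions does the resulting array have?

14

Positions 3 and 5 hold 3 and 12; after swapping, the array is [7, 23, 12, 1, 3, 2, 26, 10].
For each element, count later entries that are smaller:
7 → 1, 3, 2 → 3
23 → 12, 1, 3, 2, 10 → 5
12 → 1, 3, 2, 10 → 4
1 → none → 0
3 → 2 → 1
2 → none → 0
26 → 10 → 1
10 → none → 0
Sum: 3 + 5 + 4 + 0 + 1 + 0 + 1 + 0 = 14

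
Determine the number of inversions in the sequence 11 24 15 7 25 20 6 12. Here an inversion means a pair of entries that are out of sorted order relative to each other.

There are 16 inversions.

Sweep left to right; for each value list the smaller values that follow it:
11: 2
24: 5
15: 3
7: 1
25: 3
20: 2
6: 0
12: 0
Sum: 2 + 5 + 3 + 1 + 3 + 2 + 0 + 0 = 16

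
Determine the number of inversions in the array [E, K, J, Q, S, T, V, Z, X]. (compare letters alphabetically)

Element-by-element contributions:
E → none → 0
K → J → 1
J → none → 0
Q → none → 0
S → none → 0
T → none → 0
V → none → 0
Z → X → 1
X → none → 0
Sum: 0 + 1 + 0 + 0 + 0 + 0 + 0 + 1 + 0 = 2

2 inversions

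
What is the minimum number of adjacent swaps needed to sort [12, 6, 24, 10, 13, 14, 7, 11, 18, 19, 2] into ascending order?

Minimum adjacent swaps = number of inversions (each swap of adjacent out-of-order elements removes one inversion and no swap can remove more).
Count inversions — for each element, later elements that are smaller:
12: 6, 10, 7, 11, 2 → 5
6: 2 → 1
24: 10, 13, 14, 7, 11, 18, 19, 2 → 8
10: 7, 2 → 2
13: 7, 11, 2 → 3
14: 7, 11, 2 → 3
7: 2 → 1
11: 2 → 1
18: 2 → 1
19: 2 → 1
2: none → 0
Total inversions: 5 + 1 + 8 + 2 + 3 + 3 + 1 + 1 + 1 + 1 + 0 = 26

26 swaps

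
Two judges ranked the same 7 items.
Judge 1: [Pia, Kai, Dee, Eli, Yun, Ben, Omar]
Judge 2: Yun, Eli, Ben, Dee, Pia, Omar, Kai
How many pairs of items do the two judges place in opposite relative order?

13

Assign each item its position (1..7) in the first ordering, then rewrite the second ordering as that position sequence:
positions: Pia→1, Kai→2, Dee→3, Eli→4, Yun→5, Ben→6, Omar→7
second ordering as positions: [5, 4, 6, 3, 1, 7, 2]
Discordant pairs = inversions in this position sequence.
5: 4, 3, 1, 2 → 4
4: 3, 1, 2 → 3
6: 3, 1, 2 → 3
3: 1, 2 → 2
1: 0
7: 2 → 1
2: 0
Total: 4 + 3 + 3 + 2 + 0 + 1 + 0 = 13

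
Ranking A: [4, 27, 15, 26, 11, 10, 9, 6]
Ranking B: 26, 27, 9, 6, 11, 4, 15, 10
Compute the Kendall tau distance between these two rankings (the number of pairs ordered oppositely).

Assign each item its position (1..8) in the first ordering, then rewrite the second ordering as that position sequence:
positions: 4→1, 27→2, 15→3, 26→4, 11→5, 10→6, 9→7, 6→8
second ordering as positions: [4, 2, 7, 8, 5, 1, 3, 6]
Discordant pairs = inversions in this position sequence.
4: 2, 1, 3 → 3
2: 1 → 1
7: 5, 1, 3, 6 → 4
8: 5, 1, 3, 6 → 4
5: 1, 3 → 2
1: 0
3: 0
6: 0
Total: 3 + 1 + 4 + 4 + 2 + 0 + 0 + 0 = 14

There are 14 discordant pairs.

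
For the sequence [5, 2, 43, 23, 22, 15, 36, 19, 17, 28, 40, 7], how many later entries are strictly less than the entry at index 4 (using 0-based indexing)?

4 such elements

The element at index 4 is 22.
Elements after it: 15, 36, 19, 17, 28, 40, 7
Those smaller than 22: 15, 19, 17, 7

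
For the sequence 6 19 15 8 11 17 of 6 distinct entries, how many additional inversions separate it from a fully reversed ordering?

9

Maximum inversions for 6 distinct elements is C(6, 2) = 6·5/2 = 15.
Current inversions — for each element, count later smaller elements:
6: 0
19: 4
15: 2
8: 0
11: 0
17: 0
Current total: 0 + 4 + 2 + 0 + 0 + 0 = 6
Shortfall: 15 − 6 = 9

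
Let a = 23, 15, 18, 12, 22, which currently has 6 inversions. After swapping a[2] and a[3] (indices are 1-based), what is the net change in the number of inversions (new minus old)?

Positions 2 and 3 hold 15 and 18; after swapping, the array is [23, 18, 15, 12, 22].
Element-by-element contributions:
23 → 18, 15, 12, 22 → 4
18 → 15, 12 → 2
15 → 12 → 1
12 → none → 0
22 → none → 0
Sum: 4 + 2 + 1 + 0 + 0 = 7
Change: 7 − 6 = +1

+1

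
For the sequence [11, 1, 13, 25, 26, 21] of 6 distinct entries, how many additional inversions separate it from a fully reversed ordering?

Maximum inversions for 6 distinct elements is C(6, 2) = 6·5/2 = 15.
Current inversions — for each element, count later smaller elements:
11: 1
1: 0
13: 0
25: 1
26: 1
21: 0
Current total: 1 + 0 + 0 + 1 + 1 + 0 = 3
Shortfall: 15 − 3 = 12

12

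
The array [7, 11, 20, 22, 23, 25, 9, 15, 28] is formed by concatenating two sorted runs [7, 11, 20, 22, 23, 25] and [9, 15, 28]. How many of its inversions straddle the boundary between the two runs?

9

For each element r of the right run, count left-run elements greater than r:
r = 9: 11, 20, 22, 23, 25 → 5
r = 15: 20, 22, 23, 25 → 4
r = 28: none → 0
Cross-inversions: 5 + 4 + 0 = 9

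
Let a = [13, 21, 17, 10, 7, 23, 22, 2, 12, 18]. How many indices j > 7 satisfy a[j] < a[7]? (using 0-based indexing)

0 such elements

The element at index 7 is 2.
Elements after it: 12, 18
None of them are smaller than 2.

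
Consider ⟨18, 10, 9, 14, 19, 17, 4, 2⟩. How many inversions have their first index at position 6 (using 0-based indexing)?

1 such element

The element at index 6 is 4.
Elements after it: 2
Those smaller than 4: 2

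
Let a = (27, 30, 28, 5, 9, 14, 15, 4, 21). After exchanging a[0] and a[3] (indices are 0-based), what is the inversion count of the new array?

There are 22 inversions.

Positions 0 and 3 hold 27 and 5; after swapping, the array is [5, 30, 28, 27, 9, 14, 15, 4, 21].
Count, for each position, how many later elements it exceeds:
5 → 4 → 1
30 → 28, 27, 9, 14, 15, 4, 21 → 7
28 → 27, 9, 14, 15, 4, 21 → 6
27 → 9, 14, 15, 4, 21 → 5
9 → 4 → 1
14 → 4 → 1
15 → 4 → 1
4 → none → 0
21 → none → 0
Sum: 1 + 7 + 6 + 5 + 1 + 1 + 1 + 0 + 0 = 22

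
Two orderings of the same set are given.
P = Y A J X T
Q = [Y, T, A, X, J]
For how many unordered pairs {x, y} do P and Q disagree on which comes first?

4

Assign each item its position (1..5) in the first ordering, then rewrite the second ordering as that position sequence:
positions: Y→1, A→2, J→3, X→4, T→5
second ordering as positions: [1, 5, 2, 4, 3]
Discordant pairs = inversions in this position sequence.
1: 0
5: 2, 4, 3 → 3
2: 0
4: 3 → 1
3: 0
Total: 0 + 3 + 0 + 1 + 0 = 4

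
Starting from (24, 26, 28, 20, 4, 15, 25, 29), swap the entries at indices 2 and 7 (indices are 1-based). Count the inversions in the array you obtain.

12

Positions 2 and 7 hold 26 and 25; after swapping, the array is [24, 25, 28, 20, 4, 15, 26, 29].
For each element, count later entries that are smaller:
24 → 20, 4, 15 → 3
25 → 20, 4, 15 → 3
28 → 20, 4, 15, 26 → 4
20 → 4, 15 → 2
4 → none → 0
15 → none → 0
26 → none → 0
29 → none → 0
Sum: 3 + 3 + 4 + 2 + 0 + 0 + 0 + 0 = 12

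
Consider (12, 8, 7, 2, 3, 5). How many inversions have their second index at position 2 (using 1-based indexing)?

1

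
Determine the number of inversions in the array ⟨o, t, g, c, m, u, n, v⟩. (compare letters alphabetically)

Sweep left to right; for each value list the smaller values that follow it:
o: 4
t: 4
g: 1
c: 0
m: 0
u: 1
n: 0
v: 0
Sum: 4 + 4 + 1 + 0 + 0 + 1 + 0 + 0 = 10

Inversions: 10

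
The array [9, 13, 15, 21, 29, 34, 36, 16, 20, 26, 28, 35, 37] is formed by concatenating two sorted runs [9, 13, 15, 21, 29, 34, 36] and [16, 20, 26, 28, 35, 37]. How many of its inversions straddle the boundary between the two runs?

15 cross-inversions

For each element r of the right run, count left-run elements greater than r:
r = 16: 21, 29, 34, 36 → 4
r = 20: 21, 29, 34, 36 → 4
r = 26: 29, 34, 36 → 3
r = 28: 29, 34, 36 → 3
r = 35: 36 → 1
r = 37: none → 0
Cross-inversions: 4 + 4 + 3 + 3 + 1 + 0 = 15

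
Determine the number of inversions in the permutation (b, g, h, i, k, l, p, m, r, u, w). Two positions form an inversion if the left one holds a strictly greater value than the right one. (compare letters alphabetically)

Inversions: 1

Sweep left to right; for each value list the smaller values that follow it:
b → none → 0
g → none → 0
h → none → 0
i → none → 0
k → none → 0
l → none → 0
p → m → 1
m → none → 0
r → none → 0
u → none → 0
w → none → 0
Sum: 0 + 0 + 0 + 0 + 0 + 0 + 1 + 0 + 0 + 0 + 0 = 1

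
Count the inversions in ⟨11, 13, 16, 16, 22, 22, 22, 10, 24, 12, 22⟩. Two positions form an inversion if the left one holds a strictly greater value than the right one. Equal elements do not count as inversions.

15

For each element, count later entries that are smaller:
11 → 10 → 1
13 → 10, 12 → 2
16 → 10, 12 → 2
16 → 10, 12 → 2
22 → 10, 12 → 2
22 → 10, 12 → 2
22 → 10, 12 → 2
10 → none → 0
24 → 12, 22 → 2
12 → none → 0
22 → none → 0
Sum: 1 + 2 + 2 + 2 + 2 + 2 + 2 + 0 + 2 + 0 + 0 = 15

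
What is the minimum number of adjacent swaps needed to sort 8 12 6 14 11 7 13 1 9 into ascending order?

The minimum number of adjacent swaps to sort an array equals its inversion count, since every such swap removes exactly one inversion.
Count inversions — for each element, later elements that are smaller:
8: 6, 7, 1 → 3
12: 6, 11, 7, 1, 9 → 5
6: 1 → 1
14: 11, 7, 13, 1, 9 → 5
11: 7, 1, 9 → 3
7: 1 → 1
13: 1, 9 → 2
1: none → 0
9: none → 0
Total inversions: 3 + 5 + 1 + 5 + 3 + 1 + 2 + 0 + 0 = 20

20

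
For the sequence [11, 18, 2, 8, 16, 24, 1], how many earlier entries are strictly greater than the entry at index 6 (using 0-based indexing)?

6

The element at index 6 is 1.
Elements before it: 11, 18, 2, 8, 16, 24
Those larger than 1: 11, 18, 2, 8, 16, 24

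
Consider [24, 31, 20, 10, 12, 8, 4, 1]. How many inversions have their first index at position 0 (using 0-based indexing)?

6 such elements

The element at index 0 is 24.
Elements after it: 31, 20, 10, 12, 8, 4, 1
Those smaller than 24: 20, 10, 12, 8, 4, 1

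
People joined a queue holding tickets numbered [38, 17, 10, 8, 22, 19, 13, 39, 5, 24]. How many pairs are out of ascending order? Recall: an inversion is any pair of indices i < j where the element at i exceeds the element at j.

23 inversions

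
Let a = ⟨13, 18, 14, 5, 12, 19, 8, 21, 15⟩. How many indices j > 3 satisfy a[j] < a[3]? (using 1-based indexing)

3

The element at index 3 is 14.
Elements after it: 5, 12, 19, 8, 21, 15
Those smaller than 14: 5, 12, 8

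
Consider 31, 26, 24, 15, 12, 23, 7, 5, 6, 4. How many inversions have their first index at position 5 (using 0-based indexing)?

4

The element at index 5 is 23.
Elements after it: 7, 5, 6, 4
Those smaller than 23: 7, 5, 6, 4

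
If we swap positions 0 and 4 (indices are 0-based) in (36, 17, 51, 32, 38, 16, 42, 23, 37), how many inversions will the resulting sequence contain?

19

Positions 0 and 4 hold 36 and 38; after swapping, the array is [38, 17, 51, 32, 36, 16, 42, 23, 37].
Element-by-element contributions:
38: 6
17: 1
51: 6
32: 2
36: 2
16: 0
42: 2
23: 0
37: 0
Sum: 6 + 1 + 6 + 2 + 2 + 0 + 2 + 0 + 0 = 19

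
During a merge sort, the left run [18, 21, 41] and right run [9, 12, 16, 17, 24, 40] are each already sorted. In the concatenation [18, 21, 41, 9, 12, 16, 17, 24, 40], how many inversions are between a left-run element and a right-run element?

14

Count, for every r in R, how many entries of L exceed r:
r = 9: 18, 21, 41 → 3
r = 12: 18, 21, 41 → 3
r = 16: 18, 21, 41 → 3
r = 17: 18, 21, 41 → 3
r = 24: 41 → 1
r = 40: 41 → 1
Cross-inversions: 3 + 3 + 3 + 3 + 1 + 1 = 14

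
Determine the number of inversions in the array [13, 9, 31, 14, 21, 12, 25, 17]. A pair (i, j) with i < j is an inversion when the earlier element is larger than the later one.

11 inversions

Sweep left to right; for each value list the smaller values that follow it:
13: 2
9: 0
31: 5
14: 1
21: 2
12: 0
25: 1
17: 0
Sum: 2 + 0 + 5 + 1 + 2 + 0 + 1 + 0 = 11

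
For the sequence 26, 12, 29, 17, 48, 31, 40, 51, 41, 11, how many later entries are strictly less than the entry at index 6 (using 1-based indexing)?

The element at index 6 is 31.
Elements after it: 40, 51, 41, 11
Those smaller than 31: 11

1 such element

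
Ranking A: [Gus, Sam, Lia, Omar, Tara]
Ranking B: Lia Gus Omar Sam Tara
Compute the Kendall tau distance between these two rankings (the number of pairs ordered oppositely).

Assign each item its position (1..5) in the first ordering, then rewrite the second ordering as that position sequence:
positions: Gus→1, Sam→2, Lia→3, Omar→4, Tara→5
second ordering as positions: [3, 1, 4, 2, 5]
Discordant pairs = inversions in this position sequence.
3: 1, 2 → 2
1: 0
4: 2 → 1
2: 0
5: 0
Total: 2 + 0 + 1 + 0 + 0 = 3

3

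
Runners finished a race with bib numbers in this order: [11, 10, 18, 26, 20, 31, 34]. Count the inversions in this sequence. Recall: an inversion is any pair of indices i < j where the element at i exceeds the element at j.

2 inversions

Sweep left to right; for each value list the smaller values that follow it:
11 → 10 → 1
10 → none → 0
18 → none → 0
26 → 20 → 1
20 → none → 0
31 → none → 0
34 → none → 0
Sum: 1 + 0 + 0 + 1 + 0 + 0 + 0 = 2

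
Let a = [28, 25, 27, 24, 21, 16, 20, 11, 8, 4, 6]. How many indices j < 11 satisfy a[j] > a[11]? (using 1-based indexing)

9

The element at index 11 is 6.
Elements before it: 28, 25, 27, 24, 21, 16, 20, 11, 8, 4
Those larger than 6: 28, 25, 27, 24, 21, 16, 20, 11, 8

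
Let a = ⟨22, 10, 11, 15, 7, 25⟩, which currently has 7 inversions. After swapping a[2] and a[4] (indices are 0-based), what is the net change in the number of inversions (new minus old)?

-1

Positions 2 and 4 hold 11 and 7; after swapping, the array is [22, 10, 7, 15, 11, 25].
Count, for each position, how many later elements it exceeds:
22 → 10, 7, 15, 11 → 4
10 → 7 → 1
7 → none → 0
15 → 11 → 1
11 → none → 0
25 → none → 0
Sum: 4 + 1 + 0 + 1 + 0 + 0 = 6
Change: 6 − 7 = -1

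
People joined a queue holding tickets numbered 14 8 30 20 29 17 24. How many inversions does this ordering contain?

There are 8 out-of-order pairs.

Inversion pairs (indices are 0-based):
(0,1): 14 > 8
(2,3): 30 > 20
(2,4): 30 > 29
(2,5): 30 > 17
(2,6): 30 > 24
(3,5): 20 > 17
(4,5): 29 > 17
(4,6): 29 > 24
That's 8 pairs.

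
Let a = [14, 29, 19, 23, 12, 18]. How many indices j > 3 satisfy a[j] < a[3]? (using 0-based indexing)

2 such elements

The element at index 3 is 23.
Elements after it: 12, 18
Those smaller than 23: 12, 18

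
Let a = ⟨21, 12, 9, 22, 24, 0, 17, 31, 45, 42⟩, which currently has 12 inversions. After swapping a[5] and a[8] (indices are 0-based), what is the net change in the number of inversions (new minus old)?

+5

Positions 5 and 8 hold 0 and 45; after swapping, the array is [21, 12, 9, 22, 24, 45, 17, 31, 0, 42].
Element-by-element contributions:
21 → 12, 9, 17, 0 → 4
12 → 9, 0 → 2
9 → 0 → 1
22 → 17, 0 → 2
24 → 17, 0 → 2
45 → 17, 31, 0, 42 → 4
17 → 0 → 1
31 → 0 → 1
0 → none → 0
42 → none → 0
Sum: 4 + 2 + 1 + 2 + 2 + 4 + 1 + 1 + 0 + 0 = 17
Change: 17 − 12 = +5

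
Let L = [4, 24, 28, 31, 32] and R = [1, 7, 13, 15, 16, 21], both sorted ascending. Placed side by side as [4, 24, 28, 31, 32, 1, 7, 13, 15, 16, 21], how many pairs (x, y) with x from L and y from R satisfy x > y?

Take each right-half value and tally the left-half values above it:
r = 1: 4, 24, 28, 31, 32 → 5
r = 7: 24, 28, 31, 32 → 4
r = 13: 24, 28, 31, 32 → 4
r = 15: 24, 28, 31, 32 → 4
r = 16: 24, 28, 31, 32 → 4
r = 21: 24, 28, 31, 32 → 4
Cross-inversions: 5 + 4 + 4 + 4 + 4 + 4 = 25

Split inversions: 25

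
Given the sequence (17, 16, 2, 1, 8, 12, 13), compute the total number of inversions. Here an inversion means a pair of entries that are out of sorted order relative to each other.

Out-of-order index pairs (0-indexed):
(0,1): 17 > 16
(0,2): 17 > 2
(0,3): 17 > 1
(0,4): 17 > 8
(0,5): 17 > 12
(0,6): 17 > 13
(1,2): 16 > 2
(1,3): 16 > 1
(1,4): 16 > 8
(1,5): 16 > 12
(1,6): 16 > 13
(2,3): 2 > 1
That's 12 pairs.

12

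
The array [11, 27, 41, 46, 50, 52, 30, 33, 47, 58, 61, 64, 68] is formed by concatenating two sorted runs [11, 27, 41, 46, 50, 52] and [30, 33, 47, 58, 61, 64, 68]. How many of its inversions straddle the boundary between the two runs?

10 cross-inversions

For each element r of the right run, count left-run elements greater than r:
r = 30: 41, 46, 50, 52 → 4
r = 33: 41, 46, 50, 52 → 4
r = 47: 50, 52 → 2
r = 58: none → 0
r = 61: none → 0
r = 64: none → 0
r = 68: none → 0
Cross-inversions: 4 + 4 + 2 + 0 + 0 + 0 + 0 = 10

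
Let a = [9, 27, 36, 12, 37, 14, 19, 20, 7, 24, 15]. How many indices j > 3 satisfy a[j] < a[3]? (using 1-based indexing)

7 such elements

The element at index 3 is 36.
Elements after it: 12, 37, 14, 19, 20, 7, 24, 15
Those smaller than 36: 12, 14, 19, 20, 7, 24, 15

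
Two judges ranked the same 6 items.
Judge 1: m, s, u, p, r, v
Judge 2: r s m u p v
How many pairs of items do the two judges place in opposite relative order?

5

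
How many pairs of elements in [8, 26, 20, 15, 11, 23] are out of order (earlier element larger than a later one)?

For each element, count later entries that are smaller:
8: 0
26: 4
20: 2
15: 1
11: 0
23: 0
Sum: 0 + 4 + 2 + 1 + 0 + 0 = 7

7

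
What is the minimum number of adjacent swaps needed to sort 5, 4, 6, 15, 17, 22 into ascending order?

1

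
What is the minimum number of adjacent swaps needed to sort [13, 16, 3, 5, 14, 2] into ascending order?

10 swaps

Minimum adjacent swaps = number of inversions (each swap of adjacent out-of-order elements removes one inversion and no swap can remove more).
Count inversions — for each element, later elements that are smaller:
13: 3, 5, 2 → 3
16: 3, 5, 14, 2 → 4
3: 2 → 1
5: 2 → 1
14: 2 → 1
2: none → 0
Total inversions: 3 + 4 + 1 + 1 + 1 + 0 = 10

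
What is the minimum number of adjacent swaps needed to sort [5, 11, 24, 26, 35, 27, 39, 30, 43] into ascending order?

3 swaps

Each adjacent swap fixes exactly one inversion, so the minimum swap count equals the number of inversions.
Count inversions — for each element, later elements that are smaller:
5: none → 0
11: none → 0
24: none → 0
26: none → 0
35: 27, 30 → 2
27: none → 0
39: 30 → 1
30: none → 0
43: none → 0
Total inversions: 0 + 0 + 0 + 0 + 2 + 0 + 1 + 0 + 0 = 3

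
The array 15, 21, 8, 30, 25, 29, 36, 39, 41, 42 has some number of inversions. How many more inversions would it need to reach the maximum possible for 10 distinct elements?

41 inversions short

Maximum inversions for 10 distinct elements is C(10, 2) = 10·9/2 = 45.
Current inversions — for each element, count later smaller elements:
15: 1
21: 1
8: 0
30: 2
25: 0
29: 0
36: 0
39: 0
41: 0
42: 0
Current total: 1 + 1 + 0 + 2 + 0 + 0 + 0 + 0 + 0 + 0 = 4
Shortfall: 45 − 4 = 41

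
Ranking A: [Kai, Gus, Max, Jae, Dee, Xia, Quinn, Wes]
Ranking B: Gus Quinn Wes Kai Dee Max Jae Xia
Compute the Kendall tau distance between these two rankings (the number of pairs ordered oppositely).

Discordant pairs: 13

Assign each item its position (1..8) in the first ordering, then rewrite the second ordering as that position sequence:
positions: Kai→1, Gus→2, Max→3, Jae→4, Dee→5, Xia→6, Quinn→7, Wes→8
second ordering as positions: [2, 7, 8, 1, 5, 3, 4, 6]
Discordant pairs = inversions in this position sequence.
2: 1 → 1
7: 1, 5, 3, 4, 6 → 5
8: 1, 5, 3, 4, 6 → 5
1: 0
5: 3, 4 → 2
3: 0
4: 0
6: 0
Total: 1 + 5 + 5 + 0 + 2 + 0 + 0 + 0 = 13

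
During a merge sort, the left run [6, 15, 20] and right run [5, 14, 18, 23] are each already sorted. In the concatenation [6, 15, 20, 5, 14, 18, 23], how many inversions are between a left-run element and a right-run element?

6

For each element r of the right run, count left-run elements greater than r:
r = 5: 6, 15, 20 → 3
r = 14: 15, 20 → 2
r = 18: 20 → 1
r = 23: none → 0
Cross-inversions: 3 + 2 + 1 + 0 = 6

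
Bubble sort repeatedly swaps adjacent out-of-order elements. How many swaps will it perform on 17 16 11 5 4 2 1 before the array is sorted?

There are 21 swaps.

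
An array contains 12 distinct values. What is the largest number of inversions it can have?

A reversed (strictly descending) arrangement makes every pair an inversion, giving C(12, 2) inversions.
C(12, 2) = 12·11/2 = 66

66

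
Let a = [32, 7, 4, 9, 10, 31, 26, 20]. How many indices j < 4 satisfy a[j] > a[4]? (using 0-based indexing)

The element at index 4 is 10.
Elements before it: 32, 7, 4, 9
Those larger than 10: 32

1 such element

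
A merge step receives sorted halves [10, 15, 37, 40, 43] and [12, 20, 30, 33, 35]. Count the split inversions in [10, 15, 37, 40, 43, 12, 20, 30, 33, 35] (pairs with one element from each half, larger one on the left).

Count, for every r in R, how many entries of L exceed r:
r = 12: 15, 37, 40, 43 → 4
r = 20: 37, 40, 43 → 3
r = 30: 37, 40, 43 → 3
r = 33: 37, 40, 43 → 3
r = 35: 37, 40, 43 → 3
Cross-inversions: 4 + 3 + 3 + 3 + 3 = 16

Cross-inversions: 16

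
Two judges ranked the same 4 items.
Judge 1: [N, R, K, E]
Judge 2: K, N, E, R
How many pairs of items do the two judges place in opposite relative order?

Assign each item its position (1..4) in the first ordering, then rewrite the second ordering as that position sequence:
positions: N→1, R→2, K→3, E→4
second ordering as positions: [3, 1, 4, 2]
Discordant pairs = inversions in this position sequence.
3: 1, 2 → 2
1: 0
4: 2 → 1
2: 0
Total: 2 + 0 + 1 + 0 = 3

3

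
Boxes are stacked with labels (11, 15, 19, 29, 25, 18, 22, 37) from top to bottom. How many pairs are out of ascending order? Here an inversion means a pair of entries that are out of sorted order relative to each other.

6

For each element, count later entries that are smaller:
11 → none → 0
15 → none → 0
19 → 18 → 1
29 → 25, 18, 22 → 3
25 → 18, 22 → 2
18 → none → 0
22 → none → 0
37 → none → 0
Sum: 0 + 0 + 1 + 3 + 2 + 0 + 0 + 0 = 6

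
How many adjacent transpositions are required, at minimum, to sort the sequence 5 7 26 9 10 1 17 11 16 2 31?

20

Each adjacent swap fixes exactly one inversion, so the minimum swap count equals the number of inversions.
Count inversions — for each element, later elements that are smaller:
5: 1, 2 → 2
7: 1, 2 → 2
26: 9, 10, 1, 17, 11, 16, 2 → 7
9: 1, 2 → 2
10: 1, 2 → 2
1: none → 0
17: 11, 16, 2 → 3
11: 2 → 1
16: 2 → 1
2: none → 0
31: none → 0
Total inversions: 2 + 2 + 7 + 2 + 2 + 0 + 3 + 1 + 1 + 0 + 0 = 20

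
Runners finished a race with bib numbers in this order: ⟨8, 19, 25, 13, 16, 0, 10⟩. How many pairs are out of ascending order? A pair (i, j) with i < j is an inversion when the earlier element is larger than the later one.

Count, for each position, how many later elements it exceeds:
8 → 0 → 1
19 → 13, 16, 0, 10 → 4
25 → 13, 16, 0, 10 → 4
13 → 0, 10 → 2
16 → 0, 10 → 2
0 → none → 0
10 → none → 0
Sum: 1 + 4 + 4 + 2 + 2 + 0 + 0 = 13

13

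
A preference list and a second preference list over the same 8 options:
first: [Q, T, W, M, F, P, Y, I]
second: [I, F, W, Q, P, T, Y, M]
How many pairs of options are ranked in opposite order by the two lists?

16 pairs

Assign each item its position (1..8) in the first ordering, then rewrite the second ordering as that position sequence:
positions: Q→1, T→2, W→3, M→4, F→5, P→6, Y→7, I→8
second ordering as positions: [8, 5, 3, 1, 6, 2, 7, 4]
Discordant pairs = inversions in this position sequence.
8: 5, 3, 1, 6, 2, 7, 4 → 7
5: 3, 1, 2, 4 → 4
3: 1, 2 → 2
1: 0
6: 2, 4 → 2
2: 0
7: 4 → 1
4: 0
Total: 7 + 4 + 2 + 0 + 2 + 0 + 1 + 0 = 16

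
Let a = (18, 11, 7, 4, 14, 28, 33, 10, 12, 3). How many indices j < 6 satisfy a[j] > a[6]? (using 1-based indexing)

0

The element at index 6 is 28.
Elements before it: 18, 11, 7, 4, 14
None of them are larger than 28.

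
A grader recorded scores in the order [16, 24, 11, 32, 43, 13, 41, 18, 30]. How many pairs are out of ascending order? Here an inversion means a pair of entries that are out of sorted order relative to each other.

There are 14 inversions.

Count, for each position, how many later elements it exceeds:
16 → 11, 13 → 2
24 → 11, 13, 18 → 3
11 → none → 0
32 → 13, 18, 30 → 3
43 → 13, 41, 18, 30 → 4
13 → none → 0
41 → 18, 30 → 2
18 → none → 0
30 → none → 0
Sum: 2 + 3 + 0 + 3 + 4 + 0 + 2 + 0 + 0 = 14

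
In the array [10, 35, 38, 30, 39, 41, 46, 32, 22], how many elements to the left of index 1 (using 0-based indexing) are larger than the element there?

0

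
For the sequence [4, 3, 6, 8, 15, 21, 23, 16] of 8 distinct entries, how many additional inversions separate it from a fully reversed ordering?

Maximum inversions for 8 distinct elements is C(8, 2) = 8·7/2 = 28.
Current inversions — for each element, count later smaller elements:
4: 1
3: 0
6: 0
8: 0
15: 0
21: 1
23: 1
16: 0
Current total: 1 + 0 + 0 + 0 + 0 + 1 + 1 + 0 = 3
Shortfall: 28 − 3 = 25

25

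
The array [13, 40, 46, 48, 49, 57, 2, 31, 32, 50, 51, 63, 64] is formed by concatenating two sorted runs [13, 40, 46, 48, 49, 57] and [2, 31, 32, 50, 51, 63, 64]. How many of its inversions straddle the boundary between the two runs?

Cross-inversions: 18

Take each right-half value and tally the left-half values above it:
r = 2: 13, 40, 46, 48, 49, 57 → 6
r = 31: 40, 46, 48, 49, 57 → 5
r = 32: 40, 46, 48, 49, 57 → 5
r = 50: 57 → 1
r = 51: 57 → 1
r = 63: none → 0
r = 64: none → 0
Cross-inversions: 6 + 5 + 5 + 1 + 1 + 0 + 0 = 18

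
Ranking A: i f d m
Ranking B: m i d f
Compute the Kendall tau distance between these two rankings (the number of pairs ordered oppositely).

Discordant pairs: 4

Assign each item its position (1..4) in the first ordering, then rewrite the second ordering as that position sequence:
positions: i→1, f→2, d→3, m→4
second ordering as positions: [4, 1, 3, 2]
Discordant pairs = inversions in this position sequence.
4: 1, 3, 2 → 3
1: 0
3: 2 → 1
2: 0
Total: 3 + 0 + 1 + 0 = 4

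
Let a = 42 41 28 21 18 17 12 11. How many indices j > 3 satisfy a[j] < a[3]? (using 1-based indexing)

5

The element at index 3 is 28.
Elements after it: 21, 18, 17, 12, 11
Those smaller than 28: 21, 18, 17, 12, 11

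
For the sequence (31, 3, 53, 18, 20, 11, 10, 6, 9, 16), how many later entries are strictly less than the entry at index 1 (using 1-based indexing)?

8

The element at index 1 is 31.
Elements after it: 3, 53, 18, 20, 11, 10, 6, 9, 16
Those smaller than 31: 3, 18, 20, 11, 10, 6, 9, 16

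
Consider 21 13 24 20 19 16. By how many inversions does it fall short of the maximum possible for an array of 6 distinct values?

Maximum inversions for 6 distinct elements is C(6, 2) = 6·5/2 = 15.
Current inversions — for each element, count later smaller elements:
21: 4
13: 0
24: 3
20: 2
19: 1
16: 0
Current total: 4 + 0 + 3 + 2 + 1 + 0 = 10
Shortfall: 15 − 10 = 5

5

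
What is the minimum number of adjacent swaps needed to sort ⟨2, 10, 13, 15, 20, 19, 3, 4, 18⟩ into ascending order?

13

Each adjacent swap fixes exactly one inversion, so the minimum swap count equals the number of inversions.
Count inversions — for each element, later elements that are smaller:
2: none → 0
10: 3, 4 → 2
13: 3, 4 → 2
15: 3, 4 → 2
20: 19, 3, 4, 18 → 4
19: 3, 4, 18 → 3
3: none → 0
4: none → 0
18: none → 0
Total inversions: 0 + 2 + 2 + 2 + 4 + 3 + 0 + 0 + 0 = 13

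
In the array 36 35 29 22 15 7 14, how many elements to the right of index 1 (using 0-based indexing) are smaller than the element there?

The element at index 1 is 35.
Elements after it: 29, 22, 15, 7, 14
Those smaller than 35: 29, 22, 15, 7, 14

5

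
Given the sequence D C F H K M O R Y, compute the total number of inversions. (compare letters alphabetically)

Count, for each position, how many later elements it exceeds:
D: 1
C: 0
F: 0
H: 0
K: 0
M: 0
O: 0
R: 0
Y: 0
Sum: 1 + 0 + 0 + 0 + 0 + 0 + 0 + 0 + 0 = 1

1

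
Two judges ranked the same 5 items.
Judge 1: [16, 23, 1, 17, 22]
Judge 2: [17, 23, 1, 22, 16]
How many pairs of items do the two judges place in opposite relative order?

Discordant pairs: 6

Assign each item its position (1..5) in the first ordering, then rewrite the second ordering as that position sequence:
positions: 16→1, 23→2, 1→3, 17→4, 22→5
second ordering as positions: [4, 2, 3, 5, 1]
Discordant pairs = inversions in this position sequence.
4: 2, 3, 1 → 3
2: 1 → 1
3: 1 → 1
5: 1 → 1
1: 0
Total: 3 + 1 + 1 + 1 + 0 = 6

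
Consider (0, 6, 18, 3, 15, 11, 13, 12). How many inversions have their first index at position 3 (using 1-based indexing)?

5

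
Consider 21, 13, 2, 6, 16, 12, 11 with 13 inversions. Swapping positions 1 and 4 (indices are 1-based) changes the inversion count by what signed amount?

Positions 1 and 4 hold 21 and 6; after swapping, the array is [6, 13, 2, 21, 16, 12, 11].
Sweep left to right; for each value list the smaller values that follow it:
6 → 2 → 1
13 → 2, 12, 11 → 3
2 → none → 0
21 → 16, 12, 11 → 3
16 → 12, 11 → 2
12 → 11 → 1
11 → none → 0
Sum: 1 + 3 + 0 + 3 + 2 + 1 + 0 = 10
Change: 10 − 13 = -3

-3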